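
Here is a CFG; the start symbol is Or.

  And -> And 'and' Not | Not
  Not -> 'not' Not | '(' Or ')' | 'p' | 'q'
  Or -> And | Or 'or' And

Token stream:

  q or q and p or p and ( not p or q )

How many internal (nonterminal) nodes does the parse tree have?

20

[Or [Or [Or [And [Not q]]] or [And [And [Not q]] and [Not p]]] or [And [And [Not p]] and [Not ( [Or [Or [And [Not not [Not p]]]] or [And [Not q]]] )]]]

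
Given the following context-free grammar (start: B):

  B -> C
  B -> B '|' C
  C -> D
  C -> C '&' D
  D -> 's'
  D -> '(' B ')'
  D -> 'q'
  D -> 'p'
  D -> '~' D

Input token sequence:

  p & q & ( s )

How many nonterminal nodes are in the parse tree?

[B [C [C [C [D p]] & [D q]] & [D ( [B [C [D s]]] )]]]

10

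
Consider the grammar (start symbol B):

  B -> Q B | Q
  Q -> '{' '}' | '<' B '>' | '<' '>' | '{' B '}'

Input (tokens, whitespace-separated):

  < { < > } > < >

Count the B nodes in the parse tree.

4

[B [Q < [B [Q { [B [Q < >]] }]] >] [B [Q < >]]]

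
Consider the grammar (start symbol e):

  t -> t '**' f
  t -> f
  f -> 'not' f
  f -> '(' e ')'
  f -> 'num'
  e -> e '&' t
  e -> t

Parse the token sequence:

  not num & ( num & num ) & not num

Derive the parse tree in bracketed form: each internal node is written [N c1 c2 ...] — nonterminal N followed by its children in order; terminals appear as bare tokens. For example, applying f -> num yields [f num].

e
e & t
e & t & t
t & t & t
f & t & t
not f & t & t
not num & t & t
not num & f & t
not num & ( e ) & t
not num & ( e & t ) & t
not num & ( t & t ) & t
not num & ( f & t ) & t
not num & ( num & t ) & t
not num & ( num & f ) & t
not num & ( num & num ) & t
not num & ( num & num ) & f
not num & ( num & num ) & not f
not num & ( num & num ) & not num

[e [e [e [t [f not [f num]]]] & [t [f ( [e [e [t [f num]]] & [t [f num]]] )]]] & [t [f not [f num]]]]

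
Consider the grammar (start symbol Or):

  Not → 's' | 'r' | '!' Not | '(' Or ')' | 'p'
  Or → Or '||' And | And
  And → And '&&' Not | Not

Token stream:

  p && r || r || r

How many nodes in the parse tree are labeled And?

[Or [Or [Or [And [And [Not p]] && [Not r]]] || [And [Not r]]] || [And [Not r]]]

4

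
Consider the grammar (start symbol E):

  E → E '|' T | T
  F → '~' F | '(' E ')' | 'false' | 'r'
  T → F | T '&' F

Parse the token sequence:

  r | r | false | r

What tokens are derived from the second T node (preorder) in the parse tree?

r

[E [E [E [E [T [F r]]] | [T [F r]]] | [T [F false]]] | [T [F r]]]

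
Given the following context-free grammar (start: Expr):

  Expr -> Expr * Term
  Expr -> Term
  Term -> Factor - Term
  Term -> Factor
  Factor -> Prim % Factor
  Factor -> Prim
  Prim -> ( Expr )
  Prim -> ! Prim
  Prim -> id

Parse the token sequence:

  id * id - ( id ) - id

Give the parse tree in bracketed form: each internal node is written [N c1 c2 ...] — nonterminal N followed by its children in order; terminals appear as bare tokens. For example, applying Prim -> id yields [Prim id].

[Expr [Expr [Term [Factor [Prim id]]]] * [Term [Factor [Prim id]] - [Term [Factor [Prim ( [Expr [Term [Factor [Prim id]]]] )]] - [Term [Factor [Prim id]]]]]]

Expr
Expr * Term
Term * Term
Factor * Term
Prim * Term
id * Term
id * Factor - Term
id * Prim - Term
id * id - Term
id * id - Factor - Term
id * id - Prim - Term
id * id - ( Expr ) - Term
id * id - ( Term ) - Term
id * id - ( Factor ) - Term
id * id - ( Prim ) - Term
id * id - ( id ) - Term
id * id - ( id ) - Factor
id * id - ( id ) - Prim
id * id - ( id ) - id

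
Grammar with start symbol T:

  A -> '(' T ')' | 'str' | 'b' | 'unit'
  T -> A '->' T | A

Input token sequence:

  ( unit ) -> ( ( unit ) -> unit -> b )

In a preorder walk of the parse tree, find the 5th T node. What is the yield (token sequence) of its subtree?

unit

[T [A ( [T [A unit]] )] -> [T [A ( [T [A ( [T [A unit]] )] -> [T [A unit] -> [T [A b]]]] )]]]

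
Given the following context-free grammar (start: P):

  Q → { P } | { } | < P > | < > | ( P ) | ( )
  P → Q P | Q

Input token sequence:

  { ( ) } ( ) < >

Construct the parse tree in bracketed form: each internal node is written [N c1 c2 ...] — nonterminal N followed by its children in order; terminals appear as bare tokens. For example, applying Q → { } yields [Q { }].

[P [Q { [P [Q ( )]] }] [P [Q ( )] [P [Q < >]]]]

P
Q P
{ P } P
{ Q } P
{ ( ) } P
{ ( ) } Q P
{ ( ) } ( ) P
{ ( ) } ( ) Q
{ ( ) } ( ) < >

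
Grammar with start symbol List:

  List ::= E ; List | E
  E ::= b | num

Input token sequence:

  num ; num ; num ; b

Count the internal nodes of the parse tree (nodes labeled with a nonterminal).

8

[List [E num] ; [List [E num] ; [List [E num] ; [List [E b]]]]]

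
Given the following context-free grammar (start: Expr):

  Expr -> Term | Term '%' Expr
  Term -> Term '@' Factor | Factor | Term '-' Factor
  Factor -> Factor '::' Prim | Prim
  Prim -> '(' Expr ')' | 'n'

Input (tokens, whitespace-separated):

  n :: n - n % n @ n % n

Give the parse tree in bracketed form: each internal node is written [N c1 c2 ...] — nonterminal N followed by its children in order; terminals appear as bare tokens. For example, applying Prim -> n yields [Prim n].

[Expr [Term [Term [Factor [Factor [Prim n]] :: [Prim n]]] - [Factor [Prim n]]] % [Expr [Term [Term [Factor [Prim n]]] @ [Factor [Prim n]]] % [Expr [Term [Factor [Prim n]]]]]]

Expr
Term % Expr
Term - Factor % Expr
Factor - Factor % Expr
Factor :: Prim - Factor % Expr
Prim :: Prim - Factor % Expr
n :: Prim - Factor % Expr
n :: n - Factor % Expr
n :: n - Prim % Expr
n :: n - n % Expr
n :: n - n % Term % Expr
n :: n - n % Term @ Factor % Expr
n :: n - n % Factor @ Factor % Expr
n :: n - n % Prim @ Factor % Expr
n :: n - n % n @ Factor % Expr
n :: n - n % n @ Prim % Expr
n :: n - n % n @ n % Expr
n :: n - n % n @ n % Term
n :: n - n % n @ n % Factor
n :: n - n % n @ n % Prim
n :: n - n % n @ n % n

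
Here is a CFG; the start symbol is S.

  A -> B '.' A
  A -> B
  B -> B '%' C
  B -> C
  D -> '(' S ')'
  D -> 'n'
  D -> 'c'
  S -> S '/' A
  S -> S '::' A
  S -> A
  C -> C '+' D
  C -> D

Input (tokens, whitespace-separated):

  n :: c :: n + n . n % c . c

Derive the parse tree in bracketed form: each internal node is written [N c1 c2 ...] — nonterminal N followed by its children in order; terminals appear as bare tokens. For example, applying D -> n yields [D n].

[S [S [S [A [B [C [D n]]]]] :: [A [B [C [D c]]]]] :: [A [B [C [C [D n]] + [D n]]] . [A [B [B [C [D n]]] % [C [D c]]] . [A [B [C [D c]]]]]]]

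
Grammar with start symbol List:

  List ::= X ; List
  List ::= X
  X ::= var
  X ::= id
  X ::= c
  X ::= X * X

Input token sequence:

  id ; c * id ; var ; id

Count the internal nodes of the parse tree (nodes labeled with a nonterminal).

[List [X id] ; [List [X [X c] * [X id]] ; [List [X var] ; [List [X id]]]]]

10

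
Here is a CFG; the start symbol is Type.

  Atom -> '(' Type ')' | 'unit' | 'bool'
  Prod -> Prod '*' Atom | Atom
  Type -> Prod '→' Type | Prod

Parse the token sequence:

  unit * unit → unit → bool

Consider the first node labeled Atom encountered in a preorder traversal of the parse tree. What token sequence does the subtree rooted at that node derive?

[Type [Prod [Prod [Atom unit]] * [Atom unit]] → [Type [Prod [Atom unit]] → [Type [Prod [Atom bool]]]]]

unit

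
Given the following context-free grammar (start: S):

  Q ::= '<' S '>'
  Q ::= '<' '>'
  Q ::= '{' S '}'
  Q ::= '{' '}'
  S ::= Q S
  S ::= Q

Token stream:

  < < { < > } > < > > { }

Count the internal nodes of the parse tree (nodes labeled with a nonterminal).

12

[S [Q < [S [Q < [S [Q { [S [Q < >]] }]] >] [S [Q < >]]] >] [S [Q { }]]]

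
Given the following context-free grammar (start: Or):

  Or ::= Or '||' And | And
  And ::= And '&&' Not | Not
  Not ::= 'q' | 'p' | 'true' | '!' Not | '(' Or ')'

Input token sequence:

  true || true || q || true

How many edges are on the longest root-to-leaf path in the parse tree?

6

[Or [Or [Or [Or [And [Not true]]] || [And [Not true]]] || [And [Not q]]] || [And [Not true]]]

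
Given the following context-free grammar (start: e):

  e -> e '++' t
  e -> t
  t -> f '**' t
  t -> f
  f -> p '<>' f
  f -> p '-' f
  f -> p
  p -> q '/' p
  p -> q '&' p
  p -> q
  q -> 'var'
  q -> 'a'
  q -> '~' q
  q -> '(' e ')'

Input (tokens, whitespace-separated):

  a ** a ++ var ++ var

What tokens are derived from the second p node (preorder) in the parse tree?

a

[e [e [e [t [f [p [q a]]] ** [t [f [p [q a]]]]]] ++ [t [f [p [q var]]]]] ++ [t [f [p [q var]]]]]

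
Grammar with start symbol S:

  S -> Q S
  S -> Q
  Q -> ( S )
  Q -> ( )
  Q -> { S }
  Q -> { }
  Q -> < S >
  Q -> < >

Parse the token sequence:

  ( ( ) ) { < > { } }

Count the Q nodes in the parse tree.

5

[S [Q ( [S [Q ( )]] )] [S [Q { [S [Q < >] [S [Q { }]]] }]]]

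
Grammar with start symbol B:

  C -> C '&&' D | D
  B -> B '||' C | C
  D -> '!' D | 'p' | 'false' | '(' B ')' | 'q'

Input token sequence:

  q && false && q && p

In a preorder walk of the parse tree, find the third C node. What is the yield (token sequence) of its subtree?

[B [C [C [C [C [D q]] && [D false]] && [D q]] && [D p]]]

q && false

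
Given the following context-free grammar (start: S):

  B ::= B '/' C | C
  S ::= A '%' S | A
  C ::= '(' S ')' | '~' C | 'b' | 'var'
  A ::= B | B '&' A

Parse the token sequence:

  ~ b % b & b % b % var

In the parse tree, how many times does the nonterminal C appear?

[S [A [B [C ~ [C b]]]] % [S [A [B [C b]] & [A [B [C b]]]] % [S [A [B [C b]]] % [S [A [B [C var]]]]]]]

6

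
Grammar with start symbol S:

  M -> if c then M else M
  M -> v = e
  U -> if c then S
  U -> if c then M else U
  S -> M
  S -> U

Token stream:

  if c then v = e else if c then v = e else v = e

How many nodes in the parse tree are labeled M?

5

[S [M if c then [M v = e] else [M if c then [M v = e] else [M v = e]]]]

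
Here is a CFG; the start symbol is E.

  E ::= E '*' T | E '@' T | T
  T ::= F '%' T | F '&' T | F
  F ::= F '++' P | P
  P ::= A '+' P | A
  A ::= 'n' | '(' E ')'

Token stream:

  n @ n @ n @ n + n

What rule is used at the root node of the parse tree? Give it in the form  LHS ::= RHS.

E ::= E '@' T

[E [E [E [E [T [F [P [A n]]]]] @ [T [F [P [A n]]]]] @ [T [F [P [A n]]]]] @ [T [F [P [A n] + [P [A n]]]]]]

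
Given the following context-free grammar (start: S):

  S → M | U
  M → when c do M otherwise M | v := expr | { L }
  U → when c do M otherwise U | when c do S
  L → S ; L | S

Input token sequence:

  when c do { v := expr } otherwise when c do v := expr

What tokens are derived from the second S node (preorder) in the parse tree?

v := expr

[S [U when c do [M { [L [S [M v := expr]]] }] otherwise [U when c do [S [M v := expr]]]]]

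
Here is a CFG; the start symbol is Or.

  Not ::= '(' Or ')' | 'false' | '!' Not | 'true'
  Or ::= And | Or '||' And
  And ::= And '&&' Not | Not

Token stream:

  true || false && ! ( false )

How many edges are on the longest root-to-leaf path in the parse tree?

[Or [Or [And [Not true]]] || [And [And [Not false]] && [Not ! [Not ( [Or [And [Not false]]] )]]]]

7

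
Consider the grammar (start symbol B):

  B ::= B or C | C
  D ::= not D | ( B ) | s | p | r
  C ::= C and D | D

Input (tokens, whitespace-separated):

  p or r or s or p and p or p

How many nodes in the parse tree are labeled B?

[B [B [B [B [B [C [D p]]] or [C [D r]]] or [C [D s]]] or [C [C [D p]] and [D p]]] or [C [D p]]]

5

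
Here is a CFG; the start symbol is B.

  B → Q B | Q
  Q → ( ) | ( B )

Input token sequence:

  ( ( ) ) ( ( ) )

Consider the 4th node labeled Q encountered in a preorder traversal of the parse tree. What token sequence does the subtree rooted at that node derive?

( )

[B [Q ( [B [Q ( )]] )] [B [Q ( [B [Q ( )]] )]]]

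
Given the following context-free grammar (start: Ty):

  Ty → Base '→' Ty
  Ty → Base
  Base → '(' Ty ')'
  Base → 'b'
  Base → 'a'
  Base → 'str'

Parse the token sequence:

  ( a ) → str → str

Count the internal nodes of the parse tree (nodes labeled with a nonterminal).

[Ty [Base ( [Ty [Base a]] )] → [Ty [Base str] → [Ty [Base str]]]]

8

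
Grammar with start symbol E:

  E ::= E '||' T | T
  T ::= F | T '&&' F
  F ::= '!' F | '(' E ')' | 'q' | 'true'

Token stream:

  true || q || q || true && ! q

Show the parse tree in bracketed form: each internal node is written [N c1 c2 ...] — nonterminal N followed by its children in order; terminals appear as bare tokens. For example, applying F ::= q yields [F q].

E
E || T
E || T || T
E || T || T || T
T || T || T || T
F || T || T || T
true || T || T || T
true || F || T || T
true || q || T || T
true || q || F || T
true || q || q || T
true || q || q || T && F
true || q || q || F && F
true || q || q || true && F
true || q || q || true && ! F
true || q || q || true && ! q

[E [E [E [E [T [F true]]] || [T [F q]]] || [T [F q]]] || [T [T [F true]] && [F ! [F q]]]]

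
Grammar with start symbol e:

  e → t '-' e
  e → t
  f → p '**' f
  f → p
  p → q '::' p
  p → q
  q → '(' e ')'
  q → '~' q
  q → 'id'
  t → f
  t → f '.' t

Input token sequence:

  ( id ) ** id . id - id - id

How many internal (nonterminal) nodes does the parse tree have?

27

[e [t [f [p [q ( [e [t [f [p [q id]]]]] )]] ** [f [p [q id]]]] . [t [f [p [q id]]]]] - [e [t [f [p [q id]]]] - [e [t [f [p [q id]]]]]]]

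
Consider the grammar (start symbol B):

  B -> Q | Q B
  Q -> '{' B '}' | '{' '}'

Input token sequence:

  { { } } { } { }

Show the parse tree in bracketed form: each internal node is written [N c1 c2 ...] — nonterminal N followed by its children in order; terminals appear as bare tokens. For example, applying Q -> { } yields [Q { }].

B
Q B
{ B } B
{ Q } B
{ { } } B
{ { } } Q B
{ { } } { } B
{ { } } { } Q
{ { } } { } { }

[B [Q { [B [Q { }]] }] [B [Q { }] [B [Q { }]]]]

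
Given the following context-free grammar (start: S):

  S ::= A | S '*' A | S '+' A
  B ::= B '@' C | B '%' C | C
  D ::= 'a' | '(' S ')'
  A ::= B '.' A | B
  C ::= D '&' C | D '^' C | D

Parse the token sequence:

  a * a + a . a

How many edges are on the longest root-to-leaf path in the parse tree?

7

[S [S [S [A [B [C [D a]]]]] * [A [B [C [D a]]]]] + [A [B [C [D a]]] . [A [B [C [D a]]]]]]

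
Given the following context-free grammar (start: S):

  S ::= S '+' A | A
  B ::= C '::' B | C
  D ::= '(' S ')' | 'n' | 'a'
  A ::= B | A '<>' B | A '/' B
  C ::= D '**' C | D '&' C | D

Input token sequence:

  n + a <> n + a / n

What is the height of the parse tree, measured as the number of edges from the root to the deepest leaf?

7

[S [S [S [A [B [C [D n]]]]] + [A [A [B [C [D a]]]] <> [B [C [D n]]]]] + [A [A [B [C [D a]]]] / [B [C [D n]]]]]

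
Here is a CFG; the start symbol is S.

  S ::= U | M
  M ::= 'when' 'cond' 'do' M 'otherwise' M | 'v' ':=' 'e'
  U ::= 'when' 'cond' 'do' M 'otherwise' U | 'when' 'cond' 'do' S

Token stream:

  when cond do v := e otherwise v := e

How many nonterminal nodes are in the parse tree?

[S [M when cond do [M v := e] otherwise [M v := e]]]

4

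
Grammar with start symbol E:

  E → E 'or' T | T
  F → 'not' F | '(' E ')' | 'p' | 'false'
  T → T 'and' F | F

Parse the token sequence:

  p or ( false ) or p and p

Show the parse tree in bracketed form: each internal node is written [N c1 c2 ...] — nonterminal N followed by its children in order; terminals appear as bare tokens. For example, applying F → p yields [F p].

[E [E [E [T [F p]]] or [T [F ( [E [T [F false]]] )]]] or [T [T [F p]] and [F p]]]

E
E or T
E or T or T
T or T or T
F or T or T
p or T or T
p or F or T
p or ( E ) or T
p or ( T ) or T
p or ( F ) or T
p or ( false ) or T
p or ( false ) or T and F
p or ( false ) or F and F
p or ( false ) or p and F
p or ( false ) or p and p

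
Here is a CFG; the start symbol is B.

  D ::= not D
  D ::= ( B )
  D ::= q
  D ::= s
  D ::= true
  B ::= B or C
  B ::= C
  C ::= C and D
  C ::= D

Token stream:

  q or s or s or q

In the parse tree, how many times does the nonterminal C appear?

4

[B [B [B [B [C [D q]]] or [C [D s]]] or [C [D s]]] or [C [D q]]]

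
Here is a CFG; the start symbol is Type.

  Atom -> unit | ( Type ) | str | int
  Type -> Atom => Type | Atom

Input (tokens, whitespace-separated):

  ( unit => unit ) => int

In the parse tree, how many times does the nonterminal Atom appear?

[Type [Atom ( [Type [Atom unit] => [Type [Atom unit]]] )] => [Type [Atom int]]]

4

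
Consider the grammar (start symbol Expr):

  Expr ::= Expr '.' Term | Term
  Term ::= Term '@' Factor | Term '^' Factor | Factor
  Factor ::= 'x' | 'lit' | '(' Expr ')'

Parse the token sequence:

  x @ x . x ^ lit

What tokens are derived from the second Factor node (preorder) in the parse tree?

[Expr [Expr [Term [Term [Factor x]] @ [Factor x]]] . [Term [Term [Factor x]] ^ [Factor lit]]]

x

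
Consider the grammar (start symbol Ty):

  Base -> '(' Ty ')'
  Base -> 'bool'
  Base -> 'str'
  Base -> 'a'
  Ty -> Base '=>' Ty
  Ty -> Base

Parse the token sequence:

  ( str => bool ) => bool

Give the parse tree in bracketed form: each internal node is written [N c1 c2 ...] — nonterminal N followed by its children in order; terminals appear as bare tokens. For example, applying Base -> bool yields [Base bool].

Ty
Base => Ty
( Ty ) => Ty
( Base => Ty ) => Ty
( str => Ty ) => Ty
( str => Base ) => Ty
( str => bool ) => Ty
( str => bool ) => Base
( str => bool ) => bool

[Ty [Base ( [Ty [Base str] => [Ty [Base bool]]] )] => [Ty [Base bool]]]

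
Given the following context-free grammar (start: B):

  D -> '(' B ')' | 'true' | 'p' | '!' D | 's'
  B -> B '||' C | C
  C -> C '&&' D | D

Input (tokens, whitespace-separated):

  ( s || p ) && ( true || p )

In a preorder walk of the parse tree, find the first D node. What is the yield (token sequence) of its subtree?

( s || p )

[B [C [C [D ( [B [B [C [D s]]] || [C [D p]]] )]] && [D ( [B [B [C [D true]]] || [C [D p]]] )]]]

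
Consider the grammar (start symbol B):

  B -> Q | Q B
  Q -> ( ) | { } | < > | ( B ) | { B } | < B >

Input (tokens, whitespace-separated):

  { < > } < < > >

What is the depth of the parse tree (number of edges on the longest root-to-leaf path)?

[B [Q { [B [Q < >]] }] [B [Q < [B [Q < >]] >]]]

5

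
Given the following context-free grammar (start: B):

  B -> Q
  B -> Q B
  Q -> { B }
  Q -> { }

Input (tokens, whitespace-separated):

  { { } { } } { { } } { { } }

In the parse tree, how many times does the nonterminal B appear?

7

[B [Q { [B [Q { }] [B [Q { }]]] }] [B [Q { [B [Q { }]] }] [B [Q { [B [Q { }]] }]]]]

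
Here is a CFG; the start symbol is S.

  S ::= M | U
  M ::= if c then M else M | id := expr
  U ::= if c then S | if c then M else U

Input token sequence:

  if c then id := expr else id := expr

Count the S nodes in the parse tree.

1

[S [M if c then [M id := expr] else [M id := expr]]]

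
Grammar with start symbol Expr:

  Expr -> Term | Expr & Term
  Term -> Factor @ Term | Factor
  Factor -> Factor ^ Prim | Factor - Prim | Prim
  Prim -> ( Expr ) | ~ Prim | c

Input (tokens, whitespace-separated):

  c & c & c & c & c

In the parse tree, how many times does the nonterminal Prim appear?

[Expr [Expr [Expr [Expr [Expr [Term [Factor [Prim c]]]] & [Term [Factor [Prim c]]]] & [Term [Factor [Prim c]]]] & [Term [Factor [Prim c]]]] & [Term [Factor [Prim c]]]]

5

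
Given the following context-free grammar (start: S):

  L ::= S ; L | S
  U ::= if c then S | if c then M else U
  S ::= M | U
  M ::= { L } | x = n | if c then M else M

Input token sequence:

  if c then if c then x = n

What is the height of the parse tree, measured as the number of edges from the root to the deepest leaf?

[S [U if c then [S [U if c then [S [M x = n]]]]]]

6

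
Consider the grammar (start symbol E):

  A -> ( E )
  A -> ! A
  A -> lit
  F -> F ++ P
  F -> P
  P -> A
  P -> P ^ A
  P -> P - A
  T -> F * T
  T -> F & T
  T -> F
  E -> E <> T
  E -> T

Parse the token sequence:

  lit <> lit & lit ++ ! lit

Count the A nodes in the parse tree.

5

[E [E [T [F [P [A lit]]]]] <> [T [F [P [A lit]]] & [T [F [F [P [A lit]]] ++ [P [A ! [A lit]]]]]]]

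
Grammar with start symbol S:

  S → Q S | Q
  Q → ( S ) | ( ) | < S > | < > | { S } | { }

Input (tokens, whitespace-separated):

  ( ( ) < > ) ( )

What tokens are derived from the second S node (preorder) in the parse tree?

( ) < >

[S [Q ( [S [Q ( )] [S [Q < >]]] )] [S [Q ( )]]]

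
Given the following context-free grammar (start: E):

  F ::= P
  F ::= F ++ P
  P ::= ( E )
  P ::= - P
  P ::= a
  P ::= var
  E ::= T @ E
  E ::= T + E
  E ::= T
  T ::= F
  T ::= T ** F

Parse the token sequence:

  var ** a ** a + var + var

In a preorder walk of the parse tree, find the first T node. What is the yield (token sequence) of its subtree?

[E [T [T [T [F [P var]]] ** [F [P a]]] ** [F [P a]]] + [E [T [F [P var]]] + [E [T [F [P var]]]]]]

var ** a ** a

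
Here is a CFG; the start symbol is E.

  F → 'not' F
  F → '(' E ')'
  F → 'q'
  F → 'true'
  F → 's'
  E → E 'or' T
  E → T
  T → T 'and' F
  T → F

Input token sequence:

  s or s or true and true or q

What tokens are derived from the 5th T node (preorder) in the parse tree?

q

[E [E [E [E [T [F s]]] or [T [F s]]] or [T [T [F true]] and [F true]]] or [T [F q]]]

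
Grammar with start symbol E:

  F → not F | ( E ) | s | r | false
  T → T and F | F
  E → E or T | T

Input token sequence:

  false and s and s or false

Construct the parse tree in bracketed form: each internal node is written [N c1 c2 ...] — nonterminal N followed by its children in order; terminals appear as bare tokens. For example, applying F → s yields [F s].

[E [E [T [T [T [F false]] and [F s]] and [F s]]] or [T [F false]]]

E
E or T
T or T
T and F or T
T and F and F or T
F and F and F or T
false and F and F or T
false and s and F or T
false and s and s or T
false and s and s or F
false and s and s or false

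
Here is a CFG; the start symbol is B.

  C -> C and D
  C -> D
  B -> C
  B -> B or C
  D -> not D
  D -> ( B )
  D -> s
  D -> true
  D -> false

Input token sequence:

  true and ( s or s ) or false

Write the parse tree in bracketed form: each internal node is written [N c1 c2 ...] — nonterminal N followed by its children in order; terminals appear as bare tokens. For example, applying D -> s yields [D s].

B
B or C
C or C
C and D or C
D and D or C
true and D or C
true and ( B ) or C
true and ( B or C ) or C
true and ( C or C ) or C
true and ( D or C ) or C
true and ( s or C ) or C
true and ( s or D ) or C
true and ( s or s ) or C
true and ( s or s ) or D
true and ( s or s ) or false

[B [B [C [C [D true]] and [D ( [B [B [C [D s]]] or [C [D s]]] )]]] or [C [D false]]]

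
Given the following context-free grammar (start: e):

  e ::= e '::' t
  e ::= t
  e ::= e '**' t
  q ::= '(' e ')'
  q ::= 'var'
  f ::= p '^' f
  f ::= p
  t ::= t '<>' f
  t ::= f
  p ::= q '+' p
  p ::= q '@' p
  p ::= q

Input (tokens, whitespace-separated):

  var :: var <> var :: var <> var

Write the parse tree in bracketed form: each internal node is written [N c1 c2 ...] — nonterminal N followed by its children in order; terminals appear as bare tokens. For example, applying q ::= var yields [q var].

e
e :: t
e :: t :: t
t :: t :: t
f :: t :: t
p :: t :: t
q :: t :: t
var :: t :: t
var :: t <> f :: t
var :: f <> f :: t
var :: p <> f :: t
var :: q <> f :: t
var :: var <> f :: t
var :: var <> p :: t
var :: var <> q :: t
var :: var <> var :: t
var :: var <> var :: t <> f
var :: var <> var :: f <> f
var :: var <> var :: p <> f
var :: var <> var :: q <> f
var :: var <> var :: var <> f
var :: var <> var :: var <> p
var :: var <> var :: var <> q
var :: var <> var :: var <> var

[e [e [e [t [f [p [q var]]]]] :: [t [t [f [p [q var]]]] <> [f [p [q var]]]]] :: [t [t [f [p [q var]]]] <> [f [p [q var]]]]]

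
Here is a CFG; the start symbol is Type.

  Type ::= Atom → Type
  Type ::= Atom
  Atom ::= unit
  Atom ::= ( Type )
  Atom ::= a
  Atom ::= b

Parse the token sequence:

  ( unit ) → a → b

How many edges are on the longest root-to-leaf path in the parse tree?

4

[Type [Atom ( [Type [Atom unit]] )] → [Type [Atom a] → [Type [Atom b]]]]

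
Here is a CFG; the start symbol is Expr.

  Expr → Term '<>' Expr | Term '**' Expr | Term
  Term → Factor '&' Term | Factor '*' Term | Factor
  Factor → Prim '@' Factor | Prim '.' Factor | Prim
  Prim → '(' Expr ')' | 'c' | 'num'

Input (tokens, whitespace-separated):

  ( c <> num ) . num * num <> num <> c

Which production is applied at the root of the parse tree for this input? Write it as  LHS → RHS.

[Expr [Term [Factor [Prim ( [Expr [Term [Factor [Prim c]]] <> [Expr [Term [Factor [Prim num]]]]] )] . [Factor [Prim num]]] * [Term [Factor [Prim num]]]] <> [Expr [Term [Factor [Prim num]]] <> [Expr [Term [Factor [Prim c]]]]]]

Expr → Term '<>' Expr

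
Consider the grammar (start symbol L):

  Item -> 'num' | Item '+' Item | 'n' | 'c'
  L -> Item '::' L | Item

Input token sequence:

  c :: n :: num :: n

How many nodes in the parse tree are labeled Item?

4

[L [Item c] :: [L [Item n] :: [L [Item num] :: [L [Item n]]]]]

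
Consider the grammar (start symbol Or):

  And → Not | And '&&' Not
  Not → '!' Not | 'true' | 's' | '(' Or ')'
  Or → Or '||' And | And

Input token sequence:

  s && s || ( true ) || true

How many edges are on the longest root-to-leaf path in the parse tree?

7

[Or [Or [Or [And [And [Not s]] && [Not s]]] || [And [Not ( [Or [And [Not true]]] )]]] || [And [Not true]]]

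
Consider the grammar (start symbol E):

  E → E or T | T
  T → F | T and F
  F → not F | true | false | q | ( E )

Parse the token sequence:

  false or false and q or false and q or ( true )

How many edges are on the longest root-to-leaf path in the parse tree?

6

[E [E [E [E [T [F false]]] or [T [T [F false]] and [F q]]] or [T [T [F false]] and [F q]]] or [T [F ( [E [T [F true]]] )]]]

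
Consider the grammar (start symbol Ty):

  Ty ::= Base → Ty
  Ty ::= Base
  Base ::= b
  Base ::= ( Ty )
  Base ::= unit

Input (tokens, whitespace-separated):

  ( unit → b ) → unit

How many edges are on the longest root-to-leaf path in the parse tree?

[Ty [Base ( [Ty [Base unit] → [Ty [Base b]]] )] → [Ty [Base unit]]]

5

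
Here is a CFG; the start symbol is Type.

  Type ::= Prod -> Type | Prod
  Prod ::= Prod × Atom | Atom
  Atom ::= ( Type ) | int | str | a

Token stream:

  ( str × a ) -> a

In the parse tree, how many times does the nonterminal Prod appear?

4

[Type [Prod [Atom ( [Type [Prod [Prod [Atom str]] × [Atom a]]] )]] -> [Type [Prod [Atom a]]]]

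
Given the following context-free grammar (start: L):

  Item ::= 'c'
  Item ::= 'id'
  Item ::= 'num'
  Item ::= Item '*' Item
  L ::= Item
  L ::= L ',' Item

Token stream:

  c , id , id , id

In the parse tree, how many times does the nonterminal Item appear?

[L [L [L [L [Item c]] , [Item id]] , [Item id]] , [Item id]]

4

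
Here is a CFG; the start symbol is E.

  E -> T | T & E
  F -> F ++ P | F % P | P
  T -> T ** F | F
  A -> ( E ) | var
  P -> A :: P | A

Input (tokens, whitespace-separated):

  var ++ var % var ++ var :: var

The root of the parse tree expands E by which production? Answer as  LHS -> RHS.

[E [T [F [F [F [F [P [A var]]] ++ [P [A var]]] % [P [A var]]] ++ [P [A var] :: [P [A var]]]]]]

E -> T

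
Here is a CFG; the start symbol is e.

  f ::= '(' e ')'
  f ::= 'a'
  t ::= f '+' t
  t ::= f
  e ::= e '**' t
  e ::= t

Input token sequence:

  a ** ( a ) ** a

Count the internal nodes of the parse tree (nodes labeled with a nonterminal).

12

[e [e [e [t [f a]]] ** [t [f ( [e [t [f a]]] )]]] ** [t [f a]]]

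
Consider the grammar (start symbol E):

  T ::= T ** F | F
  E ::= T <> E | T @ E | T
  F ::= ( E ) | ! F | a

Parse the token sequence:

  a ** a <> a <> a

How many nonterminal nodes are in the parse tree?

[E [T [T [F a]] ** [F a]] <> [E [T [F a]] <> [E [T [F a]]]]]

11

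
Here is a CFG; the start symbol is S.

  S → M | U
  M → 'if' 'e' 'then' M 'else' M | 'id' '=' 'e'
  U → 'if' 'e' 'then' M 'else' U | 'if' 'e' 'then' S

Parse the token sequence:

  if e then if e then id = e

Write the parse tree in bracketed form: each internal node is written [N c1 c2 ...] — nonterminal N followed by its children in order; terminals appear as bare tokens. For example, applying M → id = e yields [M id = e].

[S [U if e then [S [U if e then [S [M id = e]]]]]]

S
U
if e then S
if e then U
if e then if e then S
if e then if e then M
if e then if e then id = e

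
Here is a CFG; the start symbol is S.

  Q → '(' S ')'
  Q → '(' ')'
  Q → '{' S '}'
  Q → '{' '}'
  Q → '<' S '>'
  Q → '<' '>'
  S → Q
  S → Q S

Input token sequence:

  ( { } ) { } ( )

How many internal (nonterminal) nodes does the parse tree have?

[S [Q ( [S [Q { }]] )] [S [Q { }] [S [Q ( )]]]]

8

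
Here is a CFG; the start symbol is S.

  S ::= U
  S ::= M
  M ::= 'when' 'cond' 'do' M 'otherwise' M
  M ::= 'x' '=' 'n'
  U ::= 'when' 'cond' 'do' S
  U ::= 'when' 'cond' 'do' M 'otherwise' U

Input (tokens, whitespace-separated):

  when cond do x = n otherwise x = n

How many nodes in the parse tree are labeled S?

[S [M when cond do [M x = n] otherwise [M x = n]]]

1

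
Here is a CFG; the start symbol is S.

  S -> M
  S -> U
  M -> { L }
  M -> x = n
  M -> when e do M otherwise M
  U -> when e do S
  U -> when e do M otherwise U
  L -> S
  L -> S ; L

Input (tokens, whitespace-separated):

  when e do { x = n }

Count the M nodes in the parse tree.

2

[S [U when e do [S [M { [L [S [M x = n]]] }]]]]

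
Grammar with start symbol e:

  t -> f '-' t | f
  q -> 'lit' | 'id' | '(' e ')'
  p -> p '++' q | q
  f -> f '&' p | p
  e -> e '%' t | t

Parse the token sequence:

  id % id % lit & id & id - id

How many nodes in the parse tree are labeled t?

4

[e [e [e [t [f [p [q id]]]]] % [t [f [p [q id]]]]] % [t [f [f [f [p [q lit]]] & [p [q id]]] & [p [q id]]] - [t [f [p [q id]]]]]]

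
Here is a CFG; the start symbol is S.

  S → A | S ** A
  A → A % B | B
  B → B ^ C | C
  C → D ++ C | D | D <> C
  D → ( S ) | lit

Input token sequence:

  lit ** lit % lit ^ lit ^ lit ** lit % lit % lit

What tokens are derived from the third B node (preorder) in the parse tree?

lit ^ lit ^ lit

[S [S [S [A [B [C [D lit]]]]] ** [A [A [B [C [D lit]]]] % [B [B [B [C [D lit]]] ^ [C [D lit]]] ^ [C [D lit]]]]] ** [A [A [A [B [C [D lit]]]] % [B [C [D lit]]]] % [B [C [D lit]]]]]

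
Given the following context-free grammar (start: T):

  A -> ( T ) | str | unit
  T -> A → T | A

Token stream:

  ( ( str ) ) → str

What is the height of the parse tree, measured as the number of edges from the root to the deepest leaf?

6

[T [A ( [T [A ( [T [A str]] )]] )] → [T [A str]]]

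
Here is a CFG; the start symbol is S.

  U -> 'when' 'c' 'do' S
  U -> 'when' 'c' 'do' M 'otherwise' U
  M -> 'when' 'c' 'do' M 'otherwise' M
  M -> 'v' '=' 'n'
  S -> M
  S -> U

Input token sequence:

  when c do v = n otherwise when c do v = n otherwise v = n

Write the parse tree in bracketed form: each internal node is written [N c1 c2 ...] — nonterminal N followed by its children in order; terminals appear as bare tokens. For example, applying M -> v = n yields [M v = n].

S
M
when c do M otherwise M
when c do v = n otherwise M
when c do v = n otherwise when c do M otherwise M
when c do v = n otherwise when c do v = n otherwise M
when c do v = n otherwise when c do v = n otherwise v = n

[S [M when c do [M v = n] otherwise [M when c do [M v = n] otherwise [M v = n]]]]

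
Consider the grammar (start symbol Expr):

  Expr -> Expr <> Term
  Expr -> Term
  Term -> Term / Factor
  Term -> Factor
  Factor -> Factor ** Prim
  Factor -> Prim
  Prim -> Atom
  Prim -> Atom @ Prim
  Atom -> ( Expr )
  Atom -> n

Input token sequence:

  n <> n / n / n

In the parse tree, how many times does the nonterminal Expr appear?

2

[Expr [Expr [Term [Factor [Prim [Atom n]]]]] <> [Term [Term [Term [Factor [Prim [Atom n]]]] / [Factor [Prim [Atom n]]]] / [Factor [Prim [Atom n]]]]]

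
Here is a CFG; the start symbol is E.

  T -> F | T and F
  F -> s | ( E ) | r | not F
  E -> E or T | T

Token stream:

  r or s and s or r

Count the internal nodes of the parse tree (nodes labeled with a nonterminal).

[E [E [E [T [F r]]] or [T [T [F s]] and [F s]]] or [T [F r]]]

11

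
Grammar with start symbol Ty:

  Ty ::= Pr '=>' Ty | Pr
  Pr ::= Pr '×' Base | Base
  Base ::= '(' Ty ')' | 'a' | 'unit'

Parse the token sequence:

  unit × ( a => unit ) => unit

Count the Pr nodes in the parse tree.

[Ty [Pr [Pr [Base unit]] × [Base ( [Ty [Pr [Base a]] => [Ty [Pr [Base unit]]]] )]] => [Ty [Pr [Base unit]]]]

5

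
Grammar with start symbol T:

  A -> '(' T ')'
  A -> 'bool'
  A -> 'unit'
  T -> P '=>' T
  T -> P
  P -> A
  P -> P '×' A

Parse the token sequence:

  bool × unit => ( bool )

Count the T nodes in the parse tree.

[T [P [P [A bool]] × [A unit]] => [T [P [A ( [T [P [A bool]]] )]]]]

3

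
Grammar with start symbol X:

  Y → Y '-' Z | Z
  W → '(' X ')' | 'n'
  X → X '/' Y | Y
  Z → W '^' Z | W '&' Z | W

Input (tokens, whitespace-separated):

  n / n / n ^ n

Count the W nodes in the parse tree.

4

[X [X [X [Y [Z [W n]]]] / [Y [Z [W n]]]] / [Y [Z [W n] ^ [Z [W n]]]]]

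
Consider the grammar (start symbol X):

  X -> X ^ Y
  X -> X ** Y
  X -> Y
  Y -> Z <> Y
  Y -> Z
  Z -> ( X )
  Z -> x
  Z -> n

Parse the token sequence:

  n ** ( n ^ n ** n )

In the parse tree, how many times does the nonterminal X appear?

5

[X [X [Y [Z n]]] ** [Y [Z ( [X [X [X [Y [Z n]]] ^ [Y [Z n]]] ** [Y [Z n]]] )]]]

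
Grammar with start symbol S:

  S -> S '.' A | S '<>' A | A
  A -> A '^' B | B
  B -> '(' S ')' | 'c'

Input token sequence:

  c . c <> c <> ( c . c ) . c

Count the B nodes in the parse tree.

7

[S [S [S [S [S [A [B c]]] . [A [B c]]] <> [A [B c]]] <> [A [B ( [S [S [A [B c]]] . [A [B c]]] )]]] . [A [B c]]]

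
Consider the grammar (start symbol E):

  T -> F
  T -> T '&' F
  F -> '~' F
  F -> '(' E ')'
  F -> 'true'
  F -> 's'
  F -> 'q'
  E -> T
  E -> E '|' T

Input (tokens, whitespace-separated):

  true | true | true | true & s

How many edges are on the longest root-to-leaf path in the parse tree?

6

[E [E [E [E [T [F true]]] | [T [F true]]] | [T [F true]]] | [T [T [F true]] & [F s]]]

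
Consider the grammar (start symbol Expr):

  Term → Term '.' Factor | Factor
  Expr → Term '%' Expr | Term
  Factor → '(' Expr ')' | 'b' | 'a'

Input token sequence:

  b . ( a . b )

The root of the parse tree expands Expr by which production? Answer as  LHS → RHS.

Expr → Term

[Expr [Term [Term [Factor b]] . [Factor ( [Expr [Term [Term [Factor a]] . [Factor b]]] )]]]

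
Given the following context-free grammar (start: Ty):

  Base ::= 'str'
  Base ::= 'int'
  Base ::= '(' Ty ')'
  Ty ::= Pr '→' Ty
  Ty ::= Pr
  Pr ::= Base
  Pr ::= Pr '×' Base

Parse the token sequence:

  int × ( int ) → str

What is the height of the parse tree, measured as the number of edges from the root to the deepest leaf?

6

[Ty [Pr [Pr [Base int]] × [Base ( [Ty [Pr [Base int]]] )]] → [Ty [Pr [Base str]]]]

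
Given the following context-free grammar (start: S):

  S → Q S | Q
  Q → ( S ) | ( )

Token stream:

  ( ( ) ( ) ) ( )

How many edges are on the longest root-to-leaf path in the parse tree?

[S [Q ( [S [Q ( )] [S [Q ( )]]] )] [S [Q ( )]]]

5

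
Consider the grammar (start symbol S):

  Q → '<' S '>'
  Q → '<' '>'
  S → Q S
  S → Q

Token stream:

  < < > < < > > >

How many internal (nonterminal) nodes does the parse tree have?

[S [Q < [S [Q < >] [S [Q < [S [Q < >]] >]]] >]]

8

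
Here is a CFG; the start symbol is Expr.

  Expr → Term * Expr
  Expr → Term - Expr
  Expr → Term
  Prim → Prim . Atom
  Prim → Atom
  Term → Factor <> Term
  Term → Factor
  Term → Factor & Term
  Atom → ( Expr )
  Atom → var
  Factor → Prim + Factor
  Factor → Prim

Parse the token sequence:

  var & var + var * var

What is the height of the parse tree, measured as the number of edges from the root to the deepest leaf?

7

[Expr [Term [Factor [Prim [Atom var]]] & [Term [Factor [Prim [Atom var]] + [Factor [Prim [Atom var]]]]]] * [Expr [Term [Factor [Prim [Atom var]]]]]]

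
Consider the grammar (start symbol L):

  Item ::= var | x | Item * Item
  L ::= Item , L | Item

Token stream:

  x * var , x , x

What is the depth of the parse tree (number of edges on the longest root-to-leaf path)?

[L [Item [Item x] * [Item var]] , [L [Item x] , [L [Item x]]]]

4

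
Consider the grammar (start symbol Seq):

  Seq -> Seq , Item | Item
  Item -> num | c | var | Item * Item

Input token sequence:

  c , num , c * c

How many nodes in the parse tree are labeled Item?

[Seq [Seq [Seq [Item c]] , [Item num]] , [Item [Item c] * [Item c]]]

5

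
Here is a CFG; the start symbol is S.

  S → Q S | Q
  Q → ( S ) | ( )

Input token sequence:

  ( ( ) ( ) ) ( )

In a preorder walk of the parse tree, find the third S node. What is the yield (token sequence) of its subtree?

[S [Q ( [S [Q ( )] [S [Q ( )]]] )] [S [Q ( )]]]

( )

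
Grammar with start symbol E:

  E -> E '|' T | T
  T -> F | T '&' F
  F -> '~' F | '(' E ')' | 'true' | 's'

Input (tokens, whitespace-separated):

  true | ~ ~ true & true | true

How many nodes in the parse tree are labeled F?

[E [E [E [T [F true]]] | [T [T [F ~ [F ~ [F true]]]] & [F true]]] | [T [F true]]]

6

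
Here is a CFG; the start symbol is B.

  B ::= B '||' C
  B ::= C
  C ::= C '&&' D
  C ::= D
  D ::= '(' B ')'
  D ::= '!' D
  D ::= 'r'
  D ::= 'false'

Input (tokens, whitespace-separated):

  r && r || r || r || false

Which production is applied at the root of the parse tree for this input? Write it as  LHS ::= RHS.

B ::= B '||' C

[B [B [B [B [C [C [D r]] && [D r]]] || [C [D r]]] || [C [D r]]] || [C [D false]]]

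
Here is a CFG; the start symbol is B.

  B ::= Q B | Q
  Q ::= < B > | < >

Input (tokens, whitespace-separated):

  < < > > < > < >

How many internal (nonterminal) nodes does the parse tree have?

8

[B [Q < [B [Q < >]] >] [B [Q < >] [B [Q < >]]]]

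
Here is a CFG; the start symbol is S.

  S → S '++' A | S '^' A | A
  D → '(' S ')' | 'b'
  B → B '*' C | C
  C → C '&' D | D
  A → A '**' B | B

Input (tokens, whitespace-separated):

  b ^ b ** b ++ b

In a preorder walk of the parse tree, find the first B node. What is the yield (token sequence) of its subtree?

[S [S [S [A [B [C [D b]]]]] ^ [A [A [B [C [D b]]]] ** [B [C [D b]]]]] ++ [A [B [C [D b]]]]]

b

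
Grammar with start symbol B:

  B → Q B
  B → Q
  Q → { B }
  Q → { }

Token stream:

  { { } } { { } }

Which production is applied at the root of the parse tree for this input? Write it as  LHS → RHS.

B → Q B

[B [Q { [B [Q { }]] }] [B [Q { [B [Q { }]] }]]]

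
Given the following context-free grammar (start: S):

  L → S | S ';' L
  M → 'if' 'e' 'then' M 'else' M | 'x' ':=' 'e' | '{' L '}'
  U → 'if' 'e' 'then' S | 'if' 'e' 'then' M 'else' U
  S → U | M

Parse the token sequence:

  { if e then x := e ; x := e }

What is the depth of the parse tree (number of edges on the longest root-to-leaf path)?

7

[S [M { [L [S [U if e then [S [M x := e]]]] ; [L [S [M x := e]]]] }]]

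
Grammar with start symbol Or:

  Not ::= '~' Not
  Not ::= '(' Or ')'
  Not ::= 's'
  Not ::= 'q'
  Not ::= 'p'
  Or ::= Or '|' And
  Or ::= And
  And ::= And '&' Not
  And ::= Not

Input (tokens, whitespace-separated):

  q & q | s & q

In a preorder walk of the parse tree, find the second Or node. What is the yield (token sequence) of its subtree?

q & q

[Or [Or [And [And [Not q]] & [Not q]]] | [And [And [Not s]] & [Not q]]]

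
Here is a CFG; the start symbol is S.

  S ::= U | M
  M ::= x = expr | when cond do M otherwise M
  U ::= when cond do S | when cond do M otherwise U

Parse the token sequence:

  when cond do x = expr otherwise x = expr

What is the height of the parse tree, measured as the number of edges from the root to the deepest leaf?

3

[S [M when cond do [M x = expr] otherwise [M x = expr]]]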